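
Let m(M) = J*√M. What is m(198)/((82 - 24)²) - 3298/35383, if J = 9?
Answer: -3298/35383 + 27*√22/3364 ≈ -0.055563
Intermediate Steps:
m(M) = 9*√M
m(198)/((82 - 24)²) - 3298/35383 = (9*√198)/((82 - 24)²) - 3298/35383 = (9*(3*√22))/(58²) - 3298*1/35383 = (27*√22)/3364 - 3298/35383 = (27*√22)*(1/3364) - 3298/35383 = 27*√22/3364 - 3298/35383 = -3298/35383 + 27*√22/3364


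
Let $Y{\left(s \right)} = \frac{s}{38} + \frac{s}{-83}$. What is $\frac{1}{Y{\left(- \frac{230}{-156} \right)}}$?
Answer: $\frac{82004}{1725} \approx 47.539$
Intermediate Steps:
$Y{\left(s \right)} = \frac{45 s}{3154}$ ($Y{\left(s \right)} = s \frac{1}{38} + s \left(- \frac{1}{83}\right) = \frac{s}{38} - \frac{s}{83} = \frac{45 s}{3154}$)
$\frac{1}{Y{\left(- \frac{230}{-156} \right)}} = \frac{1}{\frac{45}{3154} \left(- \frac{230}{-156}\right)} = \frac{1}{\frac{45}{3154} \left(\left(-230\right) \left(- \frac{1}{156}\right)\right)} = \frac{1}{\frac{45}{3154} \cdot \frac{115}{78}} = \frac{1}{\frac{1725}{82004}} = \frac{82004}{1725}$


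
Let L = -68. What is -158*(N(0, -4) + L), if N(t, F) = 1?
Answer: 10586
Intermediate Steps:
-158*(N(0, -4) + L) = -158*(1 - 68) = -158*(-67) = 10586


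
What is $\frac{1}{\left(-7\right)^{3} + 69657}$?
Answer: $\frac{1}{69314} \approx 1.4427 \cdot 10^{-5}$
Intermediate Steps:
$\frac{1}{\left(-7\right)^{3} + 69657} = \frac{1}{-343 + 69657} = \frac{1}{69314}$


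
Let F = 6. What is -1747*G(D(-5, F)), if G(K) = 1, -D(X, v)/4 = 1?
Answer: -1747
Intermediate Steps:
D(X, v) = -4 (D(X, v) = -4*1 = -4)
-1747*G(D(-5, F)) = -1747*1 = -1747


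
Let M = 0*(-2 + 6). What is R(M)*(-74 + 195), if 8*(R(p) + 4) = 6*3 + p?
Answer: -847/4 ≈ -211.75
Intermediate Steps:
M = 0 (M = 0*4 = 0)
R(p) = -7/4 + p/8 (R(p) = -4 + (6*3 + p)/8 = -4 + (18 + p)/8 = -4 + (9/4 + p/8) = -7/4 + p/8)
R(M)*(-74 + 195) = (-7/4 + (⅛)*0)*(-74 + 195) = (-7/4 + 0)*121 = -7/4*121 = -847/4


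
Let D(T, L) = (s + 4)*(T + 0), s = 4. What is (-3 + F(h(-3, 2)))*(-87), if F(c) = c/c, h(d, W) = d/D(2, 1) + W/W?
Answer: 174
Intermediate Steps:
D(T, L) = 8*T (D(T, L) = (4 + 4)*(T + 0) = 8*T)
h(d, W) = 1 + d/16 (h(d, W) = d/((8*2)) + W/W = d/16 + 1 = 1 + d/16)
F(c) = 1
(-3 + F(h(-3, 2)))*(-87) = (-3 + 1)*(-87) = -2*(-87) = 174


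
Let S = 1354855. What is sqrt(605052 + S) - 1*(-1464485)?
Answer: 1464485 + sqrt(1959907) ≈ 1.4659e+6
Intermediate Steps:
sqrt(605052 + S) - 1*(-1464485) = sqrt(605052 + 1354855) - 1*(-1464485) = sqrt(1959907) + 1464485 = 1464485 + sqrt(1959907)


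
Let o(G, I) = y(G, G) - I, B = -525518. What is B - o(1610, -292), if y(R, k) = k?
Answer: -527420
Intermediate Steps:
o(G, I) = G - I
B - o(1610, -292) = -525518 - (1610 - 1*(-292)) = -525518 - (1610 + 292) = -525518 - 1*1902 = -525518 - 1902 = -527420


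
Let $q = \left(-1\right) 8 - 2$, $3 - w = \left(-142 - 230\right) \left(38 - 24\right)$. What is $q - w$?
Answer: $-5221$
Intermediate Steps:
$w = 5211$ ($w = 3 - \left(-142 - 230\right) \left(38 - 24\right) = 3 - \left(-372\right) 14 = 3 - -5208 = 3 + 5208 = 5211$)
$q = -10$ ($q = -8 - 2 = -10$)
$q - w = -10 - 5211 = -5221$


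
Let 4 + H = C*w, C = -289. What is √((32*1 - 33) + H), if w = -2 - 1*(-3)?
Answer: 7*I*√6 ≈ 17.146*I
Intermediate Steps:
w = 1 (w = -2 + 3 = 1)
H = -293 (H = -4 - 289*1 = -4 - 289 = -293)
√((32*1 - 33) + H) = √((32*1 - 33) - 293) = √((32 - 33) - 293) = √(-1 - 293) = √(-294) = 7*I*√6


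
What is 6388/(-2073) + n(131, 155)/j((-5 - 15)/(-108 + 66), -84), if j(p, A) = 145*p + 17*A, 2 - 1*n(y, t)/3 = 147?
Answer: -163363889/59159274 ≈ -2.7614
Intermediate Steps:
n(y, t) = -435 (n(y, t) = 6 - 3*147 = 6 - 441 = -435)
j(p, A) = 17*A + 145*p
6388/(-2073) + n(131, 155)/j((-5 - 15)/(-108 + 66), -84) = 6388/(-2073) - 435/(17*(-84) + 145*((-5 - 15)/(-108 + 66))) = 6388*(-1/2073) - 435/(-1428 + 145*(-20/(-42))) = -6388/2073 - 435/(-1428 + 145*(-20*(-1/42))) = -6388/2073 - 435/(-1428 + 145*(10/21)) = -6388/2073 - 435/(-1428 + 1450/21) = -6388/2073 - 435/(-28538/21) = -6388/2073 - 435*(-21/28538) = -6388/2073 + 9135/28538 = -163363889/59159274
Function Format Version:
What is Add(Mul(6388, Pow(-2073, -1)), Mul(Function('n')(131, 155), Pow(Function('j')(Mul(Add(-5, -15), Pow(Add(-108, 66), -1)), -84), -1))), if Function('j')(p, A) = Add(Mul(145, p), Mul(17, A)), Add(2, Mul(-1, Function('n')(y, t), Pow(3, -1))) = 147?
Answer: Rational(-163363889, 59159274) ≈ -2.7614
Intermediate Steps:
Function('n')(y, t) = -435 (Function('n')(y, t) = Add(6, Mul(-3, 147)) = Add(6, -441) = -435)
Function('j')(p, A) = Add(Mul(17, A), Mul(145, p))
Add(Mul(6388, Pow(-2073, -1)), Mul(Function('n')(131, 155), Pow(Function('j')(Mul(Add(-5, -15), Pow(Add(-108, 66), -1)), -84), -1))) = Add(Mul(6388, Pow(-2073, -1)), Mul(-435, Pow(Add(Mul(17, -84), Mul(145, Mul(Add(-5, -15), Pow(Add(-108, 66), -1)))), -1))) = Add(Mul(6388, Rational(-1, 2073)), Mul(-435, Pow(Add(-1428, Mul(145, Mul(-20, Pow(-42, -1)))), -1))) = Add(Rational(-6388, 2073), Mul(-435, Pow(Add(-1428, Mul(145, Mul(-20, Rational(-1, 42)))), -1))) = Add(Rational(-6388, 2073), Mul(-435, Pow(Add(-1428, Mul(145, Rational(10, 21))), -1))) = Add(Rational(-6388, 2073), Mul(-435, Pow(Add(-1428, Rational(1450, 21)), -1))) = Add(Rational(-6388, 2073), Mul(-435, Pow(Rational(-28538, 21), -1))) = Add(Rational(-6388, 2073), Mul(-435, Rational(-21, 28538))) = Add(Rational(-6388, 2073), Rational(9135, 28538)) = Rational(-163363889, 59159274)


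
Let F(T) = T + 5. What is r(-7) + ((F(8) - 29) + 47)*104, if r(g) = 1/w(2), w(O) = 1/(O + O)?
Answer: 3228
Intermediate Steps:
w(O) = 1/(2*O)
r(g) = 4 (r(g) = 1/((½)/2) = 1/((½)*(½)) = 1/(¼) = 4)
F(T) = 5 + T
r(-7) + ((F(8) - 29) + 47)*104 = 4 + (((5 + 8) - 29) + 47)*104 = 4 + ((13 - 29) + 47)*104 = 4 + (-16 + 47)*104 = 4 + 31*104 = 4 + 3224 = 3228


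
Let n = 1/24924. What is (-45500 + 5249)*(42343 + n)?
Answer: -14159723970061/8308 ≈ -1.7043e+9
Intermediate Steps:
n = 1/24924 ≈ 4.0122e-5
(-45500 + 5249)*(42343 + n) = (-45500 + 5249)*(42343 + 1/24924) = -40251*1055356933/24924 = -14159723970061/8308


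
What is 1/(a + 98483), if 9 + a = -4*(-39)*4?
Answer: 1/99098 ≈ 1.0091e-5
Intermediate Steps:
a = 615 (a = -9 - 4*(-39)*4 = -9 + 156*4 = -9 + 624 = 615)
1/(a + 98483) = 1/(615 + 98483) = 1/99098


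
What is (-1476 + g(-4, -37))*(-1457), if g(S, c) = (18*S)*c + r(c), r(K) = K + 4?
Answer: -1682835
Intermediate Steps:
r(K) = 4 + K
g(S, c) = 4 + c + 18*S*c (g(S, c) = (18*S)*c + (4 + c) = 18*S*c + (4 + c) = 4 + c + 18*S*c)
(-1476 + g(-4, -37))*(-1457) = (-1476 + (4 - 37 + 18*(-4)*(-37)))*(-1457) = (-1476 + (4 - 37 + 2664))*(-1457) = (-1476 + 2631)*(-1457) = 1155*(-1457) = -1682835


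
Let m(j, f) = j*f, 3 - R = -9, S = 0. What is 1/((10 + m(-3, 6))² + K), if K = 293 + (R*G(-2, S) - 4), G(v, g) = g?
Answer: 1/353 ≈ 0.0028329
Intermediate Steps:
R = 12 (R = 3 - 1*(-9) = 3 + 9 = 12)
m(j, f) = f*j
K = 289 (K = 293 + (12*0 - 4) = 293 + (0 - 4) = 293 - 4 = 289)
1/((10 + m(-3, 6))² + K) = 1/((10 + 6*(-3))² + 289) = 1/((10 - 18)² + 289) = 1/((-8)² + 289) = 1/(64 + 289) = 1/353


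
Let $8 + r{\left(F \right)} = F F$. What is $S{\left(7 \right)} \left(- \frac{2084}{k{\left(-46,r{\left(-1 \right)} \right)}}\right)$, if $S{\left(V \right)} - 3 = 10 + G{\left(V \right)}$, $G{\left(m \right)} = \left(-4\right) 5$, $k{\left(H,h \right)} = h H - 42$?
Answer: $\frac{521}{10} \approx 52.1$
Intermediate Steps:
$r{\left(F \right)} = -8 + F^{2}$ ($r{\left(F \right)} = -8 + F F = -8 + F^{2}$)
$k{\left(H,h \right)} = -42 + H h$ ($k{\left(H,h \right)} = H h - 42 = -42 + H h$)
$G{\left(m \right)} = -20$
$S{\left(V \right)} = -7$ ($S{\left(V \right)} = 3 + \left(10 - 20\right) = 3 - 10 = -7$)
$S{\left(7 \right)} \left(- \frac{2084}{k{\left(-46,r{\left(-1 \right)} \right)}}\right) = - 7 \left(- \frac{2084}{-42 - 46 \left(-8 + \left(-1\right)^{2}\right)}\right) = - 7 \left(- \frac{2084}{-42 - 46 \left(-8 + 1\right)}\right) = - 7 \left(- \frac{2084}{-42 - -322}\right) = - 7 \left(- \frac{2084}{-42 + 322}\right) = - 7 \left(- \frac{2084}{280}\right) = - 7 \left(\left(-2084\right) \frac{1}{280}\right) = \left(-7\right) \left(- \frac{521}{70}\right) = \frac{521}{10}$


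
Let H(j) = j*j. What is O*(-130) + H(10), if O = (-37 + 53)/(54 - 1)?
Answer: 3220/53 ≈ 60.755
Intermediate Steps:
O = 16/53 ≈ 0.30189
H(j) = j²
O*(-130) + H(10) = (16/53)*(-130) + 10² = -2080/53 + 100 = 3220/53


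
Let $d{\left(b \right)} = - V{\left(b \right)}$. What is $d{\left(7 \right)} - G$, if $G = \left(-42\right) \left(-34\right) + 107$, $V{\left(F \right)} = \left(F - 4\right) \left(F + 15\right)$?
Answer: $-1601$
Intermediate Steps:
$V{\left(F \right)} = \left(-4 + F\right) \left(15 + F\right)$
$G = 1535$ ($G = 1428 + 107 = 1535$)
$d{\left(b \right)} = 60 - b^{2} - 11 b$ ($d{\left(b \right)} = - (-60 + b^{2} + 11 b) = 60 - b^{2} - 11 b$)
$d{\left(7 \right)} - G = \left(60 - 7^{2} - 77\right) - 1535 = \left(60 - 49 - 77\right) - 1535 = -66 - 1535 = -1601$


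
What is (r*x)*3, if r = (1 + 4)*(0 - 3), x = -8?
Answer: 360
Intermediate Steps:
r = -15 (r = 5*(-3) = -15)
(r*x)*3 = -15*(-8)*3 = 120*3 = 360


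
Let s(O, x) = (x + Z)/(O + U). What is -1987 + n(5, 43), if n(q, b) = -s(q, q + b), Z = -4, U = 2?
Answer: -13953/7 ≈ -1993.3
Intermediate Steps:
s(O, x) = (-4 + x)/(2 + O) (s(O, x) = (x - 4)/(O + 2) = (-4 + x)/(2 + O))
n(q, b) = -(-4 + b + q)/(2 + q) (n(q, b) = -(-4 + (q + b))/(2 + q) = -(-4 + (b + q))/(2 + q) = -(-4 + b + q)/(2 + q))
-1987 + n(5, 43) = -1987 + (4 - 1*43 - 1*5)/(2 + 5) = -1987 + (4 - 43 - 5)/7 = -1987 + (⅐)*(-44) = -1987 - 44/7 = -13953/7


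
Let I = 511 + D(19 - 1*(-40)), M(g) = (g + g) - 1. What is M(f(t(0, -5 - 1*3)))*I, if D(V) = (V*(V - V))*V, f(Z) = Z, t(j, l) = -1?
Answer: -1533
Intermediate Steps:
D(V) = 0 (D(V) = (V*0)*V = 0*V = 0)
M(g) = -1 + 2*g (M(g) = 2*g - 1 = -1 + 2*g)
I = 511 (I = 511 + 0 = 511)
M(f(t(0, -5 - 1*3)))*I = (-1 + 2*(-1))*511 = (-1 - 2)*511 = -3*511 = -1533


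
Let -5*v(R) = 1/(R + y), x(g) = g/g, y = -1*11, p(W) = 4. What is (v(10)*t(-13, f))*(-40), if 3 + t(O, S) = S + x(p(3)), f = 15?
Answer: -104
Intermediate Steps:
y = -11
x(g) = 1
v(R) = -1/(5*(-11 + R)) (v(R) = -1/(5*(R - 11)) = -1/(5*(-11 + R)))
t(O, S) = -2 + S (t(O, S) = -3 + (S + 1) = -3 + (1 + S) = -2 + S)
(v(10)*t(-13, f))*(-40) = ((-1/(-55 + 5*10))*(-2 + 15))*(-40) = (-1/(-55 + 50)*13)*(-40) = (-1/(-5)*13)*(-40) = (-1*(-⅕)*13)*(-40) = ((⅕)*13)*(-40) = (13/5)*(-40) = -104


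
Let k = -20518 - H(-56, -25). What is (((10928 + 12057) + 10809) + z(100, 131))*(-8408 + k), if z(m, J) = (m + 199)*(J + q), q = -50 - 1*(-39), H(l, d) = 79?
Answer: -2020894370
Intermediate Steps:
q = -11 (q = -50 + 39 = -11)
z(m, J) = (-11 + J)*(199 + m) (z(m, J) = (m + 199)*(J - 11) = (199 + m)*(-11 + J) = (-11 + J)*(199 + m))
k = -20597 (k = -20518 - 1*79 = -20518 - 79 = -20597)
(((10928 + 12057) + 10809) + z(100, 131))*(-8408 + k) = (((10928 + 12057) + 10809) + (-2189 - 11*100 + 199*131 + 131*100))*(-8408 - 20597) = ((22985 + 10809) + (-2189 - 1100 + 26069 + 13100))*(-29005) = (33794 + 35880)*(-29005) = 69674*(-29005) = -2020894370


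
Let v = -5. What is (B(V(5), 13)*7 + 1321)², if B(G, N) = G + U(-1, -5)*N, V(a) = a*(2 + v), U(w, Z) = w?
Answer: 1265625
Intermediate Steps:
V(a) = -3*a (V(a) = a*(2 - 5) = a*(-3) = -3*a)
B(G, N) = G - N
(B(V(5), 13)*7 + 1321)² = ((-3*5 - 1*13)*7 + 1321)² = ((-15 - 13)*7 + 1321)² = (-28*7 + 1321)² = (-196 + 1321)² = 1125² = 1265625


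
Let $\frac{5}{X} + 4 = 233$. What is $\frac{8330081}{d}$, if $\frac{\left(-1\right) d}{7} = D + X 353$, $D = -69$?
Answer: $\frac{1907588549}{98252} \approx 19415.0$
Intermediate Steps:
$X = \frac{5}{229}$ ($X = \frac{5}{-4 + 233} = \frac{5}{229} \approx 0.021834$)
$d = \frac{98252}{229}$ ($d = - 7 \left(-69 + \frac{5}{229} \cdot 353\right) = - 7 \left(-69 + \frac{1765}{229}\right) = \left(-7\right) \left(- \frac{14036}{229}\right) = \frac{98252}{229} \approx 429.05$)
$\frac{8330081}{d} = \frac{8330081}{\frac{98252}{229}} = 8330081 \cdot \frac{229}{98252} = \frac{1907588549}{98252}$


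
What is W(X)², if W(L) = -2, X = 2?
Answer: 4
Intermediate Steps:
W(X)² = (-2)² = 4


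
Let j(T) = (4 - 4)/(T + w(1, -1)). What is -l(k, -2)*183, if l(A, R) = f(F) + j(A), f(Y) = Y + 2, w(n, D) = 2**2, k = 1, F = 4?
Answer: -1098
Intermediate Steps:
w(n, D) = 4
j(T) = 0 (j(T) = (4 - 4)/(T + 4) = 0/(4 + T) = 0)
f(Y) = 2 + Y
l(A, R) = 6 (l(A, R) = (2 + 4) + 0 = 6 + 0 = 6)
-l(k, -2)*183 = -6*183 = -1*1098 = -1098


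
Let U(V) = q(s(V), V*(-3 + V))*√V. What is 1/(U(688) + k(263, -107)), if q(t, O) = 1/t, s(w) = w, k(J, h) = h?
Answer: -73616/7876911 - 4*√43/7876911 ≈ -0.0093491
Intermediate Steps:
U(V) = V^(-½) (U(V) = √V/V = V^(-½))
1/(U(688) + k(263, -107)) = 1/(688^(-½) - 107) = 1/(√43/172 - 107) = 1/(-107 + √43/172)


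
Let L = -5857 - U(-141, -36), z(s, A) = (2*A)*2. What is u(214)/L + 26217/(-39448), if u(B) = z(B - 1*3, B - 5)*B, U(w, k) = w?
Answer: -1801815341/56371192 ≈ -31.963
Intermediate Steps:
z(s, A) = 4*A
u(B) = B*(-20 + 4*B) (u(B) = (4*(B - 5))*B = (4*(-5 + B))*B = (-20 + 4*B)*B = B*(-20 + 4*B))
L = -5716 (L = -5857 - 1*(-141) = -5857 + 141 = -5716)
u(214)/L + 26217/(-39448) = (4*214*(-5 + 214))/(-5716) + 26217/(-39448) = (4*214*209)*(-1/5716) + 26217*(-1/39448) = 178904*(-1/5716) - 26217/39448 = -44726/1429 - 26217/39448 = -1801815341/56371192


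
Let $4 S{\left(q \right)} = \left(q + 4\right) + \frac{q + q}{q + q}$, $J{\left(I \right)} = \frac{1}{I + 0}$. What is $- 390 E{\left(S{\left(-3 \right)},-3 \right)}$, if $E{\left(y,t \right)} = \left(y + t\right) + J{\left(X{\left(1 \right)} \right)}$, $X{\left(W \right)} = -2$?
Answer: $1170$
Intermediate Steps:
$J{\left(I \right)} = \frac{1}{I}$
$S{\left(q \right)} = \frac{5}{4} + \frac{q}{4}$ ($S{\left(q \right)} = \frac{\left(q + 4\right) + \frac{q + q}{q + q}}{4} = \frac{\left(4 + q\right) + \frac{2 q}{2 q}}{4} = \frac{\left(4 + q\right) + 2 q \frac{1}{2 q}}{4} = \frac{\left(4 + q\right) + 1}{4} = \frac{5 + q}{4} = \frac{5}{4} + \frac{q}{4}$)
$E{\left(y,t \right)} = - \frac{1}{2} + t + y$ ($E{\left(y,t \right)} = \left(y + t\right) + \frac{1}{-2} = \left(t + y\right) - \frac{1}{2} = - \frac{1}{2} + t + y$)
$- 390 E{\left(S{\left(-3 \right)},-3 \right)} = - 390 \left(- \frac{1}{2} - 3 + \left(\frac{5}{4} + \frac{1}{4} \left(-3\right)\right)\right) = - 390 \left(- \frac{1}{2} - 3 + \left(\frac{5}{4} - \frac{3}{4}\right)\right) = - 390 \left(- \frac{1}{2} - 3 + \frac{1}{2}\right) = \left(-390\right) \left(-3\right) = 1170$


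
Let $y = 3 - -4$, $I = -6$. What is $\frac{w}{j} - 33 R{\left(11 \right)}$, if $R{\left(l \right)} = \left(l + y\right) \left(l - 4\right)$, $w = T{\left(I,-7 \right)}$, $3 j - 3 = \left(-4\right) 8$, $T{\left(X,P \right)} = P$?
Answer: $- \frac{120561}{29} \approx -4157.3$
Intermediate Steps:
$j = - \frac{29}{3}$ ($j = 1 + \frac{\left(-4\right) 8}{3} = 1 + \frac{1}{3} \left(-32\right) = 1 - \frac{32}{3} = - \frac{29}{3} \approx -9.6667$)
$w = -7$
$y = 7$ ($y = 3 + 4 = 7$)
$R{\left(l \right)} = \left(-4 + l\right) \left(7 + l\right)$ ($R{\left(l \right)} = \left(l + 7\right) \left(l - 4\right) = \left(7 + l\right) \left(-4 + l\right) = \left(-4 + l\right) \left(7 + l\right)$)
$\frac{w}{j} - 33 R{\left(11 \right)} = - \frac{7}{- \frac{29}{3}} - 33 \left(-28 + 11^{2} + 3 \cdot 11\right) = \left(-7\right) \left(- \frac{3}{29}\right) - 33 \left(-28 + 121 + 33\right) = \frac{21}{29} - 4158 = - \frac{120561}{29}$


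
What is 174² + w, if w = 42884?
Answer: 73160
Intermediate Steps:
174² + w = 174² + 42884 = 30276 + 42884 = 73160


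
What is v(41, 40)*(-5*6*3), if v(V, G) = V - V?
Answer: 0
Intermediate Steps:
v(V, G) = 0
v(41, 40)*(-5*6*3) = 0*(-5*6*3) = 0*(-30*3) = 0*(-90) = 0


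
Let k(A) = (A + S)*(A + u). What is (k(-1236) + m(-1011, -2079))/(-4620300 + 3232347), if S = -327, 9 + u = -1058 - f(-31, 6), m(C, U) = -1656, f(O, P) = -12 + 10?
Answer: -399423/154217 ≈ -2.5900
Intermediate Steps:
f(O, P) = -2
u = -1065 (u = -9 + (-1058 - 1*(-2)) = -9 + (-1058 + 2) = -9 - 1056 = -1065)
k(A) = (-1065 + A)*(-327 + A) (k(A) = (A - 327)*(A - 1065) = (-327 + A)*(-1065 + A) = (-1065 + A)*(-327 + A))
(k(-1236) + m(-1011, -2079))/(-4620300 + 3232347) = ((348255 + (-1236)² - 1392*(-1236)) - 1656)/(-4620300 + 3232347) = ((348255 + 1527696 + 1720512) - 1656)/(-1387953) = (3596463 - 1656)*(-1/1387953) = 3594807*(-1/1387953) = -399423/154217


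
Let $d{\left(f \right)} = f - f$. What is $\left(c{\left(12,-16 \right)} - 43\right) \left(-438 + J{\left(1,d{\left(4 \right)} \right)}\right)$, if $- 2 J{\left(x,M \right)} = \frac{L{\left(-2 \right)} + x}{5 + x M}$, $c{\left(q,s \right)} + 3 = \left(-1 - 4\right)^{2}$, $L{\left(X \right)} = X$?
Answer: $\frac{91959}{10} \approx 9195.9$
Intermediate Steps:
$d{\left(f \right)} = 0$
$c{\left(q,s \right)} = 22$ ($c{\left(q,s \right)} = -3 + \left(-1 - 4\right)^{2} = -3 + \left(-5\right)^{2} = -3 + 25 = 22$)
$J{\left(x,M \right)} = - \frac{-2 + x}{2 \left(5 + M x\right)}$ ($J{\left(x,M \right)} = - \frac{\left(-2 + x\right) \frac{1}{5 + x M}}{2} = - \frac{\left(-2 + x\right) \frac{1}{5 + M x}}{2} = - \frac{\frac{1}{5 + M x} \left(-2 + x\right)}{2} = - \frac{-2 + x}{2 \left(5 + M x\right)}$)
$\left(c{\left(12,-16 \right)} - 43\right) \left(-438 + J{\left(1,d{\left(4 \right)} \right)}\right) = \left(22 - 43\right) \left(-438 + \frac{2 - 1}{2 \left(5 + 0 \cdot 1\right)}\right) = - 21 \left(-438 + \frac{2 - 1}{2 \left(5 + 0\right)}\right) = - 21 \left(-438 + \frac{1}{2} \cdot \frac{1}{5} \cdot 1\right) = - 21 \left(-438 + \frac{1}{10}\right) = \left(-21\right) \left(- \frac{4379}{10}\right) = \frac{91959}{10}$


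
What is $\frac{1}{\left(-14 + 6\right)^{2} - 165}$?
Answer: $- \frac{1}{101} \approx -0.009901$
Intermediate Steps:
$\frac{1}{\left(-14 + 6\right)^{2} - 165} = \frac{1}{\left(-8\right)^{2} - 165} = \frac{1}{64 - 165} = \frac{1}{-101} = - \frac{1}{101}$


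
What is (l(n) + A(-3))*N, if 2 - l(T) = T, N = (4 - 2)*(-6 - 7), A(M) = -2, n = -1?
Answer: -26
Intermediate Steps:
N = -26 (N = 2*(-13) = -26)
l(T) = 2 - T
(l(n) + A(-3))*N = ((2 - 1*(-1)) - 2)*(-26) = ((2 + 1) - 2)*(-26) = (3 - 2)*(-26) = 1*(-26) = -26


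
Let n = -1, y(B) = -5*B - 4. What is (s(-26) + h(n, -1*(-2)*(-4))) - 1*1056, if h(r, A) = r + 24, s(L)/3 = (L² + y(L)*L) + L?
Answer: -8911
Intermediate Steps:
y(B) = -4 - 5*B
s(L) = 3*L + 3*L² + 3*L*(-4 - 5*L) (s(L) = 3*((L² + (-4 - 5*L)*L) + L) = 3*((L² + L*(-4 - 5*L)) + L) = 3*(L + L² + L*(-4 - 5*L)) = 3*L + 3*L² + 3*L*(-4 - 5*L))
h(r, A) = 24 + r
(s(-26) + h(n, -1*(-2)*(-4))) - 1*1056 = (3*(-26)*(-3 - 4*(-26)) + (24 - 1)) - 1*1056 = (3*(-26)*(-3 + 104) + 23) - 1056 = (3*(-26)*101 + 23) - 1056 = (-7878 + 23) - 1056 = -7855 - 1056 = -8911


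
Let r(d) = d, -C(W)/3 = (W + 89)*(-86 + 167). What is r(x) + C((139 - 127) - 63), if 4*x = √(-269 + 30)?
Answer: -9234 + I*√239/4 ≈ -9234.0 + 3.8649*I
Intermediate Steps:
x = I*√239/4 (x = √(-269 + 30)/4 = √(-239)/4 = (I*√239)/4 = I*√239/4 ≈ 3.8649*I)
C(W) = -21627 - 243*W (C(W) = -3*(W + 89)*(-86 + 167) = -3*(89 + W)*81 = -3*(7209 + 81*W) = -21627 - 243*W)
r(x) + C((139 - 127) - 63) = I*√239/4 + (-21627 - 243*((139 - 127) - 63)) = I*√239/4 + (-21627 - 243*(12 - 63)) = I*√239/4 + (-21627 - 243*(-51)) = I*√239/4 + (-21627 + 12393) = I*√239/4 - 9234 = -9234 + I*√239/4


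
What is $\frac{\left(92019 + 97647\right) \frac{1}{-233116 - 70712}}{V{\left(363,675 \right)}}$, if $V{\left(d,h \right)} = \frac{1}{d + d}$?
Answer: $- \frac{11474793}{25319} \approx -453.21$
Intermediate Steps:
$V{\left(d,h \right)} = \frac{1}{2 d}$
$\frac{\left(92019 + 97647\right) \frac{1}{-233116 - 70712}}{V{\left(363,675 \right)}} = \frac{\left(92019 + 97647\right) \frac{1}{-233116 - 70712}}{\frac{1}{2} \cdot \frac{1}{363}} = \frac{189666 \frac{1}{-303828}}{\frac{1}{2} \cdot \frac{1}{363}} = 189666 \left(- \frac{1}{303828}\right) \frac{1}{\frac{1}{726}} = \left(- \frac{31611}{50638}\right) 726 = - \frac{11474793}{25319}$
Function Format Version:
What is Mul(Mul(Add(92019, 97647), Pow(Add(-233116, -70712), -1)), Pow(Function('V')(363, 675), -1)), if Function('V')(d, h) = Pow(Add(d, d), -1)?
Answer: Rational(-11474793, 25319) ≈ -453.21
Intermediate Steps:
Function('V')(d, h) = Mul(Rational(1, 2), Pow(d, -1)) (Function('V')(d, h) = Pow(Mul(2, d), -1) = Mul(Rational(1, 2), Pow(d, -1)))
Mul(Mul(Add(92019, 97647), Pow(Add(-233116, -70712), -1)), Pow(Function('V')(363, 675), -1)) = Mul(Mul(Add(92019, 97647), Pow(Add(-233116, -70712), -1)), Pow(Mul(Rational(1, 2), Pow(363, -1)), -1)) = Mul(Mul(189666, Pow(-303828, -1)), Pow(Mul(Rational(1, 2), Rational(1, 363)), -1)) = Mul(Mul(189666, Rational(-1, 303828)), Pow(Rational(1, 726), -1)) = Mul(Rational(-31611, 50638), 726) = Rational(-11474793, 25319)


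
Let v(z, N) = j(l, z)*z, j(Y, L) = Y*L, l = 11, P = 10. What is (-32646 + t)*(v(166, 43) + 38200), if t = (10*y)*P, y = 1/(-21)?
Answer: -78009592152/7 ≈ -1.1144e+10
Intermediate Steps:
j(Y, L) = L*Y
y = -1/21 ≈ -0.047619
t = -100/21 (t = (10*(-1/21))*10 = -10/21*10 = -100/21 ≈ -4.7619)
v(z, N) = 11*z² (v(z, N) = (z*11)*z = (11*z)*z = 11*z²)
(-32646 + t)*(v(166, 43) + 38200) = (-32646 - 100/21)*(11*166² + 38200) = -685666*(11*27556 + 38200)/21 = -685666*(303116 + 38200)/21 = -685666/21*341316 = -78009592152/7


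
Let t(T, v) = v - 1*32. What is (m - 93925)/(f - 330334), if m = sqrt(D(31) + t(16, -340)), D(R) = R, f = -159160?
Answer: 93925/489494 - I*sqrt(341)/489494 ≈ 0.19188 - 3.7725e-5*I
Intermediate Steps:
t(T, v) = -32 + v (t(T, v) = v - 32 = -32 + v)
m = I*sqrt(341) (m = sqrt(31 + (-32 - 340)) = sqrt(31 - 372) = sqrt(-341) = I*sqrt(341) ≈ 18.466*I)
(m - 93925)/(f - 330334) = (I*sqrt(341) - 93925)/(-159160 - 330334) = (-93925 + I*sqrt(341))/(-489494) = (-93925 + I*sqrt(341))*(-1/489494) = 93925/489494 - I*sqrt(341)/489494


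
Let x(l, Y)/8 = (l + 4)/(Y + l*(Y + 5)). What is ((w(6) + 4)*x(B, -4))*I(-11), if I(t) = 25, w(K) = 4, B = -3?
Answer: -1600/7 ≈ -228.57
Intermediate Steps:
x(l, Y) = 8*(4 + l)/(Y + l*(5 + Y)) (x(l, Y) = 8*((l + 4)/(Y + l*(Y + 5))) = 8*((4 + l)/(Y + l*(5 + Y))) = 8*(4 + l)/(Y + l*(5 + Y)))
((w(6) + 4)*x(B, -4))*I(-11) = ((4 + 4)*(8*(4 - 3)/(-4 + 5*(-3) - 4*(-3))))*25 = (8*(8*1/(-4 - 15 + 12)))*25 = (8*(8*1/(-7)))*25 = (8*(8*(-⅐)*1))*25 = (8*(-8/7))*25 = -64/7*25 = -1600/7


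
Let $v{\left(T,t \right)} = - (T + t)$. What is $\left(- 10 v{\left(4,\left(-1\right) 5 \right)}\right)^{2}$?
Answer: $100$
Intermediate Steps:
$v{\left(T,t \right)} = - T - t$
$\left(- 10 v{\left(4,\left(-1\right) 5 \right)}\right)^{2} = \left(- 10 \left(\left(-1\right) 4 - \left(-1\right) 5\right)\right)^{2} = \left(- 10 \left(-4 - -5\right)\right)^{2} = \left(- 10 \left(-4 + 5\right)\right)^{2} = \left(\left(-10\right) 1\right)^{2} = \left(-10\right)^{2} = 100$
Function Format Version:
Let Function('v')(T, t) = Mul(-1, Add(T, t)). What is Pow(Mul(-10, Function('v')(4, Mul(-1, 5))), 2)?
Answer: 100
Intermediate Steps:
Function('v')(T, t) = Add(Mul(-1, T), Mul(-1, t))
Pow(Mul(-10, Function('v')(4, Mul(-1, 5))), 2) = Pow(Mul(-10, Add(Mul(-1, 4), Mul(-1, Mul(-1, 5)))), 2) = Pow(Mul(-10, Add(-4, Mul(-1, -5))), 2) = Pow(Mul(-10, Add(-4, 5)), 2) = Pow(Mul(-10, 1), 2) = Pow(-10, 2) = 100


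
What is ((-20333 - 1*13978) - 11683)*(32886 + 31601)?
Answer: -2966015078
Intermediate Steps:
((-20333 - 1*13978) - 11683)*(32886 + 31601) = ((-20333 - 13978) - 11683)*64487 = (-34311 - 11683)*64487 = -45994*64487 = -2966015078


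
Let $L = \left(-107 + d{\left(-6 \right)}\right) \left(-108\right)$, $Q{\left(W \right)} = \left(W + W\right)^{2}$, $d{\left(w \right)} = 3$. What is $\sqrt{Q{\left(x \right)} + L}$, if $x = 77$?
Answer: $2 \sqrt{8737} \approx 186.94$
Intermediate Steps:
$Q{\left(W \right)} = 4 W^{2}$ ($Q{\left(W \right)} = \left(2 W\right)^{2} = 4 W^{2}$)
$L = 11232$ ($L = \left(-107 + 3\right) \left(-108\right) = \left(-104\right) \left(-108\right) = 11232$)
$\sqrt{Q{\left(x \right)} + L} = \sqrt{4 \cdot 77^{2} + 11232} = \sqrt{4 \cdot 5929 + 11232} = \sqrt{23716 + 11232} = \sqrt{34948} = 2 \sqrt{8737}$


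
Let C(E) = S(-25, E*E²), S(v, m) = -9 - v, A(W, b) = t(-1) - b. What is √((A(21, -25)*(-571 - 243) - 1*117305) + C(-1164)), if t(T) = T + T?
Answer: I*√136011 ≈ 368.8*I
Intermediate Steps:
t(T) = 2*T
A(W, b) = -2 - b (A(W, b) = 2*(-1) - b = -2 - b)
C(E) = 16 (C(E) = -9 - 1*(-25) = -9 + 25 = 16)
√((A(21, -25)*(-571 - 243) - 1*117305) + C(-1164)) = √(((-2 - 1*(-25))*(-571 - 243) - 1*117305) + 16) = √(((-2 + 25)*(-814) - 117305) + 16) = √((23*(-814) - 117305) + 16) = √((-18722 - 117305) + 16) = √(-136027 + 16) = √(-136011) = I*√136011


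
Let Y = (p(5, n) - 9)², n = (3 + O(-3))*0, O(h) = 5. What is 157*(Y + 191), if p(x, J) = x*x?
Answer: 70179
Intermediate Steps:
n = 0 (n = (3 + 5)*0 = 8*0 = 0)
p(x, J) = x²
Y = 256 (Y = (5² - 9)² = (25 - 9)² = 16² = 256)
157*(Y + 191) = 157*(256 + 191) = 157*447 = 70179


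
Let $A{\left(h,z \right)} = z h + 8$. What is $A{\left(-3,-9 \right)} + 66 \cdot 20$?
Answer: $1355$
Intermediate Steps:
$A{\left(h,z \right)} = 8 + h z$ ($A{\left(h,z \right)} = h z + 8 = 8 + h z$)
$A{\left(-3,-9 \right)} + 66 \cdot 20 = \left(8 - -27\right) + 66 \cdot 20 = \left(8 + 27\right) + 1320 = 35 + 1320 = 1355$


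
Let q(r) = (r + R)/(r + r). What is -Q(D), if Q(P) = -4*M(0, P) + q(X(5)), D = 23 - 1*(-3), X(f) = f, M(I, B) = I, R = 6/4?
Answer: -13/20 ≈ -0.65000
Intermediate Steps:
R = 3/2 (R = 6*(1/4) = 3/2 ≈ 1.5000)
q(r) = (3/2 + r)/(2*r) (q(r) = (r + 3/2)/(r + r) = (3/2 + r)/((2*r)) = (3/2 + r)*(1/(2*r)) = (3/2 + r)/(2*r))
D = 26 (D = 23 + 3 = 26)
Q(P) = 13/20 (Q(P) = -4*0 + (1/4)*(3 + 2*5)/5 = 0 + (1/4)*(1/5)*(3 + 10) = 0 + (1/4)*(1/5)*13 = 0 + 13/20 = 13/20)
-Q(D) = -1*13/20 = -13/20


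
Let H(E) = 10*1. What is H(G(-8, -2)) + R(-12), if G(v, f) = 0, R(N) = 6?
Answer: 16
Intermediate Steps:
H(E) = 10
H(G(-8, -2)) + R(-12) = 10 + 6 = 16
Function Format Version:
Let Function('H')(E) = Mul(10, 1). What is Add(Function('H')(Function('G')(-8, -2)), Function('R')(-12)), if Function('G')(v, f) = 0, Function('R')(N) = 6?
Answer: 16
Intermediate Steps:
Function('H')(E) = 10
Add(Function('H')(Function('G')(-8, -2)), Function('R')(-12)) = Add(10, 6) = 16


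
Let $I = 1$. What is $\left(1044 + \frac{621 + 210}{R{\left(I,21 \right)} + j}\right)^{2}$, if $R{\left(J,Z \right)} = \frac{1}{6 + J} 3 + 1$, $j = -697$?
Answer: $\frac{2864464855729}{2634129} \approx 1.0874 \cdot 10^{6}$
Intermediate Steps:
$R{\left(J,Z \right)} = 1 + \frac{3}{6 + J}$ ($R{\left(J,Z \right)} = \frac{3}{6 + J} + 1 = 1 + \frac{3}{6 + J}$)
$\left(1044 + \frac{621 + 210}{R{\left(I,21 \right)} + j}\right)^{2} = \left(1044 + \frac{621 + 210}{\frac{9 + 1}{6 + 1} - 697}\right)^{2} = \left(1044 + \frac{831}{\frac{1}{7} \cdot 10 - 697}\right)^{2} = \left(1044 + \frac{831}{\frac{10}{7} - 697}\right)^{2} = \left(1044 + \frac{831}{- \frac{4869}{7}}\right)^{2} = \left(1044 + 831 \left(- \frac{7}{4869}\right)\right)^{2} = \left(1044 - \frac{1939}{1623}\right)^{2} = \left(\frac{1692473}{1623}\right)^{2} = \frac{2864464855729}{2634129}$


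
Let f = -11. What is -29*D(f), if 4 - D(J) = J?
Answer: -435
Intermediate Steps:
D(J) = 4 - J
-29*D(f) = -29*(4 - 1*(-11)) = -29*(4 + 11) = -29*15 = -435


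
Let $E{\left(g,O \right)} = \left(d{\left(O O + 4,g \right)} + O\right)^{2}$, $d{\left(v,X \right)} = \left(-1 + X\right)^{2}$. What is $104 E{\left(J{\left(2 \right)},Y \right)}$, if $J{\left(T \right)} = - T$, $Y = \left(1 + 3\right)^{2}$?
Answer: $65000$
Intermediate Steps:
$Y = 16$ ($Y = 4^{2} = 16$)
$E{\left(g,O \right)} = \left(O + \left(-1 + g\right)^{2}\right)^{2}$ ($E{\left(g,O \right)} = \left(\left(-1 + g\right)^{2} + O\right)^{2} = \left(O + \left(-1 + g\right)^{2}\right)^{2}$)
$104 E{\left(J{\left(2 \right)},Y \right)} = 104 \left(16 + \left(-1 - 2\right)^{2}\right)^{2} = 104 \left(16 + \left(-3\right)^{2}\right)^{2} = 104 \left(16 + 9\right)^{2} = 104 \cdot 25^{2} = 104 \cdot 625 = 65000$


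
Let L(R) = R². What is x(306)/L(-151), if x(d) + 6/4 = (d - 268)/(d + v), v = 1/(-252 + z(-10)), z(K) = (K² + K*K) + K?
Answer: -52201/865115542 ≈ -6.0340e-5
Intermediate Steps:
z(K) = K + 2*K² (z(K) = (K² + K²) + K = 2*K² + K = K + 2*K²)
v = -1/62 (v = 1/(-252 - 10*(1 + 2*(-10))) = 1/(-252 - 10*(1 - 20)) = 1/(-252 - 10*(-19)) = 1/(-252 + 190) = 1/(-62) = -1/62 ≈ -0.016129)
x(d) = -3/2 + (-268 + d)/(-1/62 + d) (x(d) = -3/2 + (d - 268)/(d - 1/62) = -3/2 + (-268 + d)/(-1/62 + d))
x(306)/L(-151) = ((-33229 - 62*306)/(2*(-1 + 62*306)))/((-151)²) = ((-33229 - 18972)/(2*(-1 + 18972)))/22801 = ((½)*(-52201)/18971)*(1/22801) = ((½)*(1/18971)*(-52201))*(1/22801) = -52201/37942*1/22801 = -52201/865115542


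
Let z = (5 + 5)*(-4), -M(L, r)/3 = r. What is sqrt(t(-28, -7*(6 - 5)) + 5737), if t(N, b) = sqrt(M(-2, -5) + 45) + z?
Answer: sqrt(5697 + 2*sqrt(15)) ≈ 75.530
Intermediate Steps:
M(L, r) = -3*r
z = -40 (z = 10*(-4) = -40)
t(N, b) = -40 + 2*sqrt(15) (t(N, b) = sqrt(-3*(-5) + 45) - 40 = sqrt(15 + 45) - 40 = sqrt(60) - 40 = 2*sqrt(15) - 40 = -40 + 2*sqrt(15))
sqrt(t(-28, -7*(6 - 5)) + 5737) = sqrt((-40 + 2*sqrt(15)) + 5737) = sqrt(5697 + 2*sqrt(15))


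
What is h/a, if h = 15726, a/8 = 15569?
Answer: 7863/62276 ≈ 0.12626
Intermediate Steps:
a = 124552 (a = 8*15569 = 124552)
h/a = 15726/124552 = 15726*(1/124552) = 7863/62276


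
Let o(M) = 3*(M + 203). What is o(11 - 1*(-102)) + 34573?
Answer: 35521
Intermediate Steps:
o(M) = 609 + 3*M (o(M) = 3*(203 + M) = 609 + 3*M)
o(11 - 1*(-102)) + 34573 = (609 + 3*(11 - 1*(-102))) + 34573 = (609 + 3*(11 + 102)) + 34573 = (609 + 3*113) + 34573 = (609 + 339) + 34573 = 948 + 34573 = 35521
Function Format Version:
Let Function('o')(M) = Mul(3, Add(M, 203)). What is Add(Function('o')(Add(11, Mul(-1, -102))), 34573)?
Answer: 35521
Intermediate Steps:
Function('o')(M) = Add(609, Mul(3, M)) (Function('o')(M) = Mul(3, Add(203, M)) = Add(609, Mul(3, M)))
Add(Function('o')(Add(11, Mul(-1, -102))), 34573) = Add(Add(609, Mul(3, Add(11, Mul(-1, -102)))), 34573) = Add(Add(609, Mul(3, Add(11, 102))), 34573) = Add(Add(609, Mul(3, 113)), 34573) = Add(Add(609, 339), 34573) = Add(948, 34573) = 35521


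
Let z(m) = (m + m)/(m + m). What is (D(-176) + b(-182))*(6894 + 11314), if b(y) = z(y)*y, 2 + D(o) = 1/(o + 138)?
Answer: -63664272/19 ≈ -3.3508e+6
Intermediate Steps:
D(o) = -2 + 1/(138 + o) (D(o) = -2 + 1/(o + 138) = -2 + 1/(138 + o))
z(m) = 1 (z(m) = (2*m)/((2*m)) = (2*m)*(1/(2*m)) = 1)
b(y) = y (b(y) = 1*y = y)
(D(-176) + b(-182))*(6894 + 11314) = ((-275 - 2*(-176))/(138 - 176) - 182)*(6894 + 11314) = ((-275 + 352)/(-38) - 182)*18208 = (-1/38*77 - 182)*18208 = (-77/38 - 182)*18208 = -6993/38*18208 = -63664272/19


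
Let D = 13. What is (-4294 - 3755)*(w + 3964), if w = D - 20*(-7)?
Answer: -33137733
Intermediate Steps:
w = 153 (w = 13 - 20*(-7) = 13 + 140 = 153)
(-4294 - 3755)*(w + 3964) = (-4294 - 3755)*(153 + 3964) = -8049*4117 = -33137733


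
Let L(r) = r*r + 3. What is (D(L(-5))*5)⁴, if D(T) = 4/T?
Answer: 625/2401 ≈ 0.26031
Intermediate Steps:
L(r) = 3 + r² (L(r) = r² + 3 = 3 + r²)
(D(L(-5))*5)⁴ = ((4/(3 + (-5)²))*5)⁴ = ((4/(3 + 25))*5)⁴ = ((4/28)*5)⁴ = ((4*(1/28))*5)⁴ = ((⅐)*5)⁴ = (5/7)⁴ = 625/2401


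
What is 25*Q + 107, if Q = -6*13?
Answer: -1843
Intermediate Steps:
Q = -78
25*Q + 107 = 25*(-78) + 107 = -1950 + 107 = -1843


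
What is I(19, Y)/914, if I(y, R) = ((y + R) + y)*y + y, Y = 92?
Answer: 2489/914 ≈ 2.7232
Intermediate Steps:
I(y, R) = y + y*(R + 2*y) (I(y, R) = ((R + y) + y)*y + y = (R + 2*y)*y + y = y*(R + 2*y) + y = y + y*(R + 2*y))
I(19, Y)/914 = (19*(1 + 92 + 2*19))/914 = (19*(1 + 92 + 38))*(1/914) = (19*131)*(1/914) = 2489*(1/914) = 2489/914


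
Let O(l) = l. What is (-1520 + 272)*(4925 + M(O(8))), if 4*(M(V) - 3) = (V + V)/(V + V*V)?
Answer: -18450640/3 ≈ -6.1502e+6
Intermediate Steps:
M(V) = 3 + V/(2*(V + V**2)) (M(V) = 3 + ((V + V)/(V + V*V))/4 = 3 + ((2*V)/(V + V**2))/4 = 3 + (2*V/(V + V**2))/4 = 3 + V/(2*(V + V**2)))
(-1520 + 272)*(4925 + M(O(8))) = (-1520 + 272)*(4925 + (7 + 6*8)/(2*(1 + 8))) = -1248*(4925 + (1/2)*(7 + 48)/9) = -1248*(4925 + (1/2)*(1/9)*55) = -1248*(4925 + 55/18) = -1248*88705/18 = -18450640/3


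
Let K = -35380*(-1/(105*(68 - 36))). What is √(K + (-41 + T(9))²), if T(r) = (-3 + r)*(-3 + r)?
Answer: √250698/84 ≈ 5.9607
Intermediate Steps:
T(r) = (-3 + r)²
K = 1769/168 (K = -35380/((-105*32)) = -35380/(-3360) = -35380*(-1/3360) = 1769/168 ≈ 10.530)
√(K + (-41 + T(9))²) = √(1769/168 + (-41 + (-3 + 9)²)²) = √(1769/168 + (-41 + 6²)²) = √(1769/168 + (-41 + 36)²) = √(1769/168 + (-5)²) = √(1769/168 + 25) = √(5969/168) = √250698/84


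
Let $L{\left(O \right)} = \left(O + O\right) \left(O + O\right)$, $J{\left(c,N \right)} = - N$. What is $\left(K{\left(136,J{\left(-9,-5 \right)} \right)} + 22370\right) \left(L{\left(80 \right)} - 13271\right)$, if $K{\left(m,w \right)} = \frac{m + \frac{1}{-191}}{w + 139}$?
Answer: $\frac{7585916019695}{27504} \approx 2.7581 \cdot 10^{8}$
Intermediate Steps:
$K{\left(m,w \right)} = \frac{- \frac{1}{191} + m}{139 + w}$ ($K{\left(m,w \right)} = \frac{m - \frac{1}{191}}{139 + w} = \frac{- \frac{1}{191} + m}{139 + w}$)
$L{\left(O \right)} = 4 O^{2}$ ($L{\left(O \right)} = 2 O 2 O = 4 O^{2}$)
$\left(K{\left(136,J{\left(-9,-5 \right)} \right)} + 22370\right) \left(L{\left(80 \right)} - 13271\right) = \left(\frac{- \frac{1}{191} + 136}{139 - -5} + 22370\right) \left(4 \cdot 80^{2} - 13271\right) = \left(\frac{1}{139 + 5} \cdot \frac{25975}{191} + 22370\right) \left(4 \cdot 6400 - 13271\right) = \left(\frac{1}{144} \cdot \frac{25975}{191} + 22370\right) \left(25600 - 13271\right) = \left(\frac{1}{144} \cdot \frac{25975}{191} + 22370\right) 12329 = \left(\frac{25975}{27504} + 22370\right) 12329 = \frac{615290455}{27504} \cdot 12329 = \frac{7585916019695}{27504}$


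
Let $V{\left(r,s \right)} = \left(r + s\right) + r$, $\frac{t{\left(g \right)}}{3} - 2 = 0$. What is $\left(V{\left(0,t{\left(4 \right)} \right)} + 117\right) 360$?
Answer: $44280$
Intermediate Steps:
$t{\left(g \right)} = 6$ ($t{\left(g \right)} = 6 + 3 \cdot 0 = 6 + 0 = 6$)
$V{\left(r,s \right)} = s + 2 r$
$\left(V{\left(0,t{\left(4 \right)} \right)} + 117\right) 360 = \left(\left(6 + 2 \cdot 0\right) + 117\right) 360 = \left(\left(6 + 0\right) + 117\right) 360 = \left(6 + 117\right) 360 = 123 \cdot 360 = 44280$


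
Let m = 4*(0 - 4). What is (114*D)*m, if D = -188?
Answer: 342912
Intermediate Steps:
m = -16 (m = 4*(-4) = -16)
(114*D)*m = (114*(-188))*(-16) = -21432*(-16) = 342912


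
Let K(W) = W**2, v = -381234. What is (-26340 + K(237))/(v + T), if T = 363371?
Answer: -29829/17863 ≈ -1.6699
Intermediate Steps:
(-26340 + K(237))/(v + T) = (-26340 + 237**2)/(-381234 + 363371) = (-26340 + 56169)/(-17863) = 29829*(-1/17863) = -29829/17863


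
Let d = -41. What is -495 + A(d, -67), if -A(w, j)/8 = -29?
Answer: -263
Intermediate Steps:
A(w, j) = 232 (A(w, j) = -8*(-29) = 232)
-495 + A(d, -67) = -495 + 232 = -263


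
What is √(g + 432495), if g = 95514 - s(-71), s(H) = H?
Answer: 4*√33005 ≈ 726.69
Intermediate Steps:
g = 95585 (g = 95514 - 1*(-71) = 95514 + 71 = 95585)
√(g + 432495) = √(95585 + 432495) = √528080 = 4*√33005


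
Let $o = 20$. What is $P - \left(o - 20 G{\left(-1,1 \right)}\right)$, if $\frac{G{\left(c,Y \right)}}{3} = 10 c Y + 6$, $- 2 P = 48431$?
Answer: $- \frac{48951}{2} \approx -24476.0$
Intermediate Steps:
$P = - \frac{48431}{2}$ ($P = \left(- \frac{1}{2}\right) 48431 = - \frac{48431}{2} \approx -24216.0$)
$G{\left(c,Y \right)} = 18 + 30 Y c$ ($G{\left(c,Y \right)} = 3 \left(10 c Y + 6\right) = 3 \left(10 Y c + 6\right) = 3 \left(6 + 10 Y c\right) = 18 + 30 Y c$)
$P - \left(o - 20 G{\left(-1,1 \right)}\right) = - \frac{48431}{2} - \left(20 - 20 \left(18 + 30 \cdot 1 \left(-1\right)\right)\right) = - \frac{48431}{2} - \left(20 - 20 \left(18 - 30\right)\right) = - \frac{48431}{2} - \left(20 - -240\right) = - \frac{48431}{2} - \left(20 + 240\right) = - \frac{48431}{2} - 260 = - \frac{48951}{2}$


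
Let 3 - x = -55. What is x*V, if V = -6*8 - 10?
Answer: -3364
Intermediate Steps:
V = -58 (V = -48 - 10 = -58)
x = 58 (x = 3 - 1*(-55) = 3 + 55 = 58)
x*V = 58*(-58) = -3364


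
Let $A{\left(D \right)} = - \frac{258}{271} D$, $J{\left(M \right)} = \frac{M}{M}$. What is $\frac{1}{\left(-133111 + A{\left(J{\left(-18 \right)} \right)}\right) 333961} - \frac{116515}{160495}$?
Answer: $- \frac{280733300196446866}{386699489453140121} \approx -0.72597$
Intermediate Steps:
$J{\left(M \right)} = 1$
$A{\left(D \right)} = - \frac{258 D}{271}$ ($A{\left(D \right)} = \left(-258\right) \frac{1}{271} D = - \frac{258 D}{271}$)
$\frac{1}{\left(-133111 + A{\left(J{\left(-18 \right)} \right)}\right) 333961} - \frac{116515}{160495} = \frac{1}{\left(-133111 - \frac{258}{271}\right) 333961} - \frac{116515}{160495} = \frac{1}{-133111 - \frac{258}{271}} \cdot \frac{1}{333961} - \frac{23303}{32099} = \frac{1}{- \frac{36073339}{271}} \cdot \frac{1}{333961} - \frac{23303}{32099} = \left(- \frac{271}{36073339}\right) \frac{1}{333961} - \frac{23303}{32099} = - \frac{271}{12047088365779} - \frac{23303}{32099} = - \frac{280733300196446866}{386699489453140121}$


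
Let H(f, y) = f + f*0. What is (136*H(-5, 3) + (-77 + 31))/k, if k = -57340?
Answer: 363/28670 ≈ 0.012661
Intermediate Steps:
H(f, y) = f (H(f, y) = f + 0 = f)
(136*H(-5, 3) + (-77 + 31))/k = (136*(-5) + (-77 + 31))/(-57340) = (-680 - 46)*(-1/57340) = -726*(-1/57340) = 363/28670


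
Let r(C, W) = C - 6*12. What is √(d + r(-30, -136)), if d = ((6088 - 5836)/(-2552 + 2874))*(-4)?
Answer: I*√55614/23 ≈ 10.253*I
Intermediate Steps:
r(C, W) = -72 + C (r(C, W) = C - 72 = -72 + C)
d = -72/23 (d = (252/322)*(-4) = (252*(1/322))*(-4) = (18/23)*(-4) = -72/23 ≈ -3.1304)
√(d + r(-30, -136)) = √(-72/23 + (-72 - 30)) = √(-72/23 - 102) = √(-2418/23) = I*√55614/23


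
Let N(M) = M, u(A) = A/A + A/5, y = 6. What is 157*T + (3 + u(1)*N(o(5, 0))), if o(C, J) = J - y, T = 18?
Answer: 14109/5 ≈ 2821.8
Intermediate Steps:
u(A) = 1 + A/5 (u(A) = 1 + A*(⅕) = 1 + A/5)
o(C, J) = -6 + J (o(C, J) = J - 1*6 = J - 6 = -6 + J)
157*T + (3 + u(1)*N(o(5, 0))) = 157*18 + (3 + (1 + (⅕)*1)*(-6 + 0)) = 2826 + (3 + (1 + ⅕)*(-6)) = 2826 + (3 + (6/5)*(-6)) = 2826 + (3 - 36/5) = 2826 - 21/5 = 14109/5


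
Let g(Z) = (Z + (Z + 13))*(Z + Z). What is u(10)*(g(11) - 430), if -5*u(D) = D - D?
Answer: 0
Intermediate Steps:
u(D) = 0 (u(D) = -(D - D)/5 = -⅕*0 = 0)
g(Z) = 2*Z*(13 + 2*Z) (g(Z) = (Z + (13 + Z))*(2*Z) = (13 + 2*Z)*(2*Z) = 2*Z*(13 + 2*Z))
u(10)*(g(11) - 430) = 0*(2*11*(13 + 2*11) - 430) = 0*(2*11*(13 + 22) - 430) = 0*(2*11*35 - 430) = 0*(770 - 430) = 0*340 = 0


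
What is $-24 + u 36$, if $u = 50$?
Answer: $1776$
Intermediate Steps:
$-24 + u 36 = -24 + 50 \cdot 36 = -24 + 1800 = 1776$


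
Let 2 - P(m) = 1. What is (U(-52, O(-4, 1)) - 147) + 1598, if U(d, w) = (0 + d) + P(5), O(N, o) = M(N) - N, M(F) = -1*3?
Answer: 1400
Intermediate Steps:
M(F) = -3
P(m) = 1 (P(m) = 2 - 1*1 = 2 - 1 = 1)
O(N, o) = -3 - N
U(d, w) = 1 + d (U(d, w) = (0 + d) + 1 = d + 1 = 1 + d)
(U(-52, O(-4, 1)) - 147) + 1598 = ((1 - 52) - 147) + 1598 = (-51 - 147) + 1598 = -198 + 1598 = 1400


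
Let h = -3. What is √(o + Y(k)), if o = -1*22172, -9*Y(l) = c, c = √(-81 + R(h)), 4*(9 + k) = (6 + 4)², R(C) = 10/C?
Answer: √(-1795932 - 3*I*√759)/9 ≈ 0.0034263 - 148.9*I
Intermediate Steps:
k = 16 (k = -9 + (6 + 4)²/4 = -9 + (¼)*10² = -9 + (¼)*100 = -9 + 25 = 16)
c = I*√759/3 (c = √(-81 + 10/(-3)) = √(-81 + 10*(-⅓)) = √(-81 - 10/3) = √(-253/3) = I*√759/3 ≈ 9.1833*I)
Y(l) = -I*√759/27
o = -22172
√(o + Y(k)) = √(-22172 - I*√759/27)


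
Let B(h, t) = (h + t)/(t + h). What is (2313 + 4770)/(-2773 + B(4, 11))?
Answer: -787/308 ≈ -2.5552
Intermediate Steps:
B(h, t) = 1 (B(h, t) = (h + t)/(h + t) = 1)
(2313 + 4770)/(-2773 + B(4, 11)) = (2313 + 4770)/(-2773 + 1) = 7083/(-2772) = 7083*(-1/2772) = -787/308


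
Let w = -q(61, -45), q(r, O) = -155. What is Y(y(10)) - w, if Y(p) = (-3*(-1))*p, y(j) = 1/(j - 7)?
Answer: -154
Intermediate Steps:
y(j) = 1/(-7 + j)
w = 155 (w = -1*(-155) = 155)
Y(p) = 3*p
Y(y(10)) - w = 3/(-7 + 10) - 1*155 = 3/3 - 155 = 3*(1/3) - 155 = 1 - 155 = -154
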